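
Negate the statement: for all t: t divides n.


¬(for all x: φ) = there exists x: ¬φ, and ¬(there exists x: φ) = for all x: ¬φ.
Apply to the universal statement.

there exists t: NOT(t divides n)


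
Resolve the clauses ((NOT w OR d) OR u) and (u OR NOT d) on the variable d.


The clauses contain complementary literals d and NOTd.
Resolution eliminates this pair and disjoins the remaining literals (merging duplicates).

(NOT w OR u)


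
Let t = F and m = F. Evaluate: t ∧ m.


Conjunction is true only when both operands are true.
Substitute: t=F, m=F.
F ∧ F evaluates to F.

F


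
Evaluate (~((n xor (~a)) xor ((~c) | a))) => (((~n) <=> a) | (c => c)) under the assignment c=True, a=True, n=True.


Substitute c=True, a=True, n=True:
… (earlier sub-steps elided)
n xor (~a) = True xor False = True
~c = False
(~c) | a = False | True = True
(n xor (~a)) xor ((~c) | a) = True xor True = False
~((n xor (~a)) xor ((~c) | a)) = True
~n = False
(~n) <=> a = False <=> True = False
c => c = True => True = True
((~n) <=> a) | (c => c) = False | True = True
(~((n xor (~a)) xor ((~c) | a))) => (((~n) <=> a) | (c => c)) = True => True = True

True


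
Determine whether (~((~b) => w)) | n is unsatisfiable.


Truth table over {b, n, w}:
b | n | w | φ
-------------
False | False | False | True
True | False | False | False
False | True | False | True
True | True | False | True
False | False | True | False
True | False | True | False
False | True | True | True
True | True | True | True
Satisfying assignment at row 1: b=False, n=False, w=False gives True.

No, it is not a contradiction.


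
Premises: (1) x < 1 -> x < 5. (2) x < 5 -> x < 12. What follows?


Hypothetical syllogism: from (P → Q) and (Q → R), infer (P → R).
Chain the two implications through the shared middle term 'x < 5'.

x < 1 -> x < 12


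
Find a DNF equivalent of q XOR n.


Step 1: q ⊕ n is true exactly when they disagree: (q ∧ ¬n) ∨ (¬q ∧ n).

(q AND (NOT n)) OR ((NOT q) AND n)


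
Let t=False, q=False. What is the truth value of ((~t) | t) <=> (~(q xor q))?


Substitute t=False, q=False:
~t = True
(~t) | t = True | False = True
q xor q = False xor False = False
~(q xor q) = True
((~t) | t) <=> (~(q xor q)) = True <=> True = True

True


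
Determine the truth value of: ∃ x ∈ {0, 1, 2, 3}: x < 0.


Evaluate the predicate on each element: 0:F, 1:F, 2:F, 3:F.
No element satisfies the predicate.

F


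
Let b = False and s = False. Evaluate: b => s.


Implication is false only when antecedent is true and consequent is false.
Substitute: b=False, s=False.
False => False evaluates to True.

True


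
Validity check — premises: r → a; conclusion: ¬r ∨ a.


This matches the form of material implication: the conclusion follows in every model of the premises.

Valid.


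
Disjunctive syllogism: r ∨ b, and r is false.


Disjunctive syllogism: from (P ∨ Q) and ¬P, infer Q.
One disjunct, 'r', is ruled out; the other must hold.

b


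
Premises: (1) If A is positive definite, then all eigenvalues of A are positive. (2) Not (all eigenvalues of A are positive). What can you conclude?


Modus tollens: from (P → Q) and ¬Q, infer ¬P.
Q = 'all eigenvalues of A are positive' is denied; since P → Q, P must also fail.

Not (A is positive definite).


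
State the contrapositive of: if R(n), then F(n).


The contrapositive of (P → Q) is (¬Q → ¬P); it is logically equivalent to the original.
Here P = 'R(n)' and Q = 'F(n)'.

If not (F(n)), then not (R(n)).


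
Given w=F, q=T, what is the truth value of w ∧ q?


Conjunction is true only when both operands are true.
Substitute: w=F, q=T.
F ∧ T evaluates to F.

F


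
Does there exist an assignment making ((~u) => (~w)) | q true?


Search for a satisfying assignment over {q, u, w}.
Try q=False, u=False, w=False: the formula evaluates to True.
A satisfying assignment exists.

Satisfiable.


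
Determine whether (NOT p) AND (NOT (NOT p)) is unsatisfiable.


Truth table over {p}:
p | φ
-----
F | F
T | F
Every row is false.

Yes, it is a contradiction.


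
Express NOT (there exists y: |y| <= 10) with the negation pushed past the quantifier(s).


¬(for all x: φ) = there exists x: ¬φ, and ¬(there exists x: φ) = for all x: ¬φ.
Apply to the existential statement.

for all y: NOT(|y| <= 10)


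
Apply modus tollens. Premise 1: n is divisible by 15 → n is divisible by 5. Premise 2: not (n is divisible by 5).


Modus tollens: from (P → Q) and ¬Q, infer ¬P.
Q = 'n is divisible by 5' is denied; since P → Q, P must also fail.

Not (n is divisible by 15).


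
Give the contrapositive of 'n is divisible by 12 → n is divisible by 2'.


The contrapositive of (P → Q) is (¬Q → ¬P); it is logically equivalent to the original.
Here P = 'n is divisible by 12' and Q = 'n is divisible by 2'.

If not (n is divisible by 2), then not (n is divisible by 12).


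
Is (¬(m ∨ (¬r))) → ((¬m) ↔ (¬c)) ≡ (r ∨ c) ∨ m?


Compare truth tables:
c | m | r | φ | ψ
-----------------
F | F | F | T | F
T | F | F | T | T
F | T | F | T | T
T | T | F | T | T
F | F | T | T | T
T | F | T | F | T
F | T | T | T | T
T | T | T | T | T
They differ at row 1 (c=F, m=F, r=F): φ=T but ψ=F.

No, they are not logically equivalent.


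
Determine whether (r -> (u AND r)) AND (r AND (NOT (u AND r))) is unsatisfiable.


Truth table over {r, u}:
r | u | φ
---------
F | F | F
T | F | F
F | T | F
T | T | F
Every row is false.

Yes, it is a contradiction.


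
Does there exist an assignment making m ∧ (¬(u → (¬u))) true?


Search for a satisfying assignment over {m, u}.
Try m=T, u=T: the formula evaluates to T.
A satisfying assignment exists.

Satisfiable.


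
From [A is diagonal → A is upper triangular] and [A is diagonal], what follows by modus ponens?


Modus ponens: from (P → Q) and P, infer Q.
P = 'A is diagonal' is asserted, and P → Q holds, so Q follows.

A is upper triangular.


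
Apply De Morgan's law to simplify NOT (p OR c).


De Morgan: the negation of a disjunction is the conjunction of the negations.
Distribute NOT across OR, flipping it to AND, and negate each literal.

(NOT p) AND (NOT c)


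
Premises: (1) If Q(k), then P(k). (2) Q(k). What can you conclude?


Modus ponens: from (P → Q) and P, infer Q.
P = 'Q(k)' is asserted, and P → Q holds, so Q follows.

P(k).


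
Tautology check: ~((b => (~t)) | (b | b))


Build the truth table over {b, t}:
b | t | φ
---------
False | False | False
True | False | False
False | True | False
True | True | False
Counterexample at row 1: with b=False, t=False, the formula is False.

No, it is not a tautology.


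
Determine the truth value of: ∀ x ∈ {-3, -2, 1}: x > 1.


Evaluate the predicate on each element: -3:F, -2:F, 1:F.
Counterexample x = -3 fails the predicate.

F


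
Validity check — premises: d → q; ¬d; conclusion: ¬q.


This is denying the antecedent (fallacy). There exist truth assignments where the premises are all true but the conclusion is false.

Invalid.


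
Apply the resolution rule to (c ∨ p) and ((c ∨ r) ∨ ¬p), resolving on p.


The clauses contain complementary literals p and ¬p.
Resolution eliminates this pair and disjoins the remaining literals (merging duplicates).

(c ∨ r)


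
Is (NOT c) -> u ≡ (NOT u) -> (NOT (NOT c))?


Compare truth tables:
c | u | φ | ψ
-------------
F | F | F | F
T | F | T | T
F | T | T | T
T | T | T | T
The columns φ and ψ agree on every row.

Yes, they are logically equivalent.


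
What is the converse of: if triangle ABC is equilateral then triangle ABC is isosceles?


The converse of (P → Q) is (Q → P). It is not in general equivalent to the original.
Here P = 'triangle ABC is equilateral' and Q = 'triangle ABC is isosceles'.

If triangle ABC is isosceles, then triangle ABC is equilateral.


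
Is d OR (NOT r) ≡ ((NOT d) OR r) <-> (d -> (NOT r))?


Compare truth tables:
d | r | φ | ψ
-------------
F | F | T | T
T | F | T | F
F | T | F | T
T | T | T | F
They differ at row 2 (d=T, r=F): φ=T but ψ=F.

No, they are not logically equivalent.


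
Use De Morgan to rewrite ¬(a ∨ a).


De Morgan: the negation of a disjunction is the conjunction of the negations.
Distribute ¬ across ∨, flipping it to ∧, and negate each literal.

(¬a) ∧ (¬a)


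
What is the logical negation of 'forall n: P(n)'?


¬(forall x: φ) = exists x: ¬φ, and ¬(exists x: φ) = forall x: ¬φ.
Apply to the universal statement.

exists n: ~(P(n))


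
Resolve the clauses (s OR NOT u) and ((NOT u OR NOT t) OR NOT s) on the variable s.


The clauses contain complementary literals s and NOTs.
Resolution eliminates this pair and disjoins the remaining literals (merging duplicates).

(NOT u OR NOT t)


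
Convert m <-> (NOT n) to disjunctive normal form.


Step 1: m ↔ (¬n) is true exactly when both agree: (m ∧ (¬n)) ∨ (¬m ∧ ¬(¬n)).
Step 2: Eliminate any double negations (¬¬X = X).

(m AND (NOT n)) OR ((NOT m) AND n)


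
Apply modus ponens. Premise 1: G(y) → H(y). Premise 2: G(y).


Modus ponens: from (P → Q) and P, infer Q.
P = 'G(y)' is asserted, and P → Q holds, so Q follows.

H(y).


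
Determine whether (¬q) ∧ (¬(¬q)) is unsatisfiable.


Truth table over {q}:
q | φ
-----
F | F
T | F
Every row is false.

Yes, it is a contradiction.


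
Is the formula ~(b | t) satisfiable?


Search for a satisfying assignment over {b, t}.
Try b=False, t=False: the formula evaluates to True.
A satisfying assignment exists.

Satisfiable.


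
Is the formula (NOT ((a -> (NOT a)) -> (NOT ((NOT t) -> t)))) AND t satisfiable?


Search for a satisfying assignment over {a, t}.
Try a=F, t=T: the formula evaluates to T.
A satisfying assignment exists.

Satisfiable.


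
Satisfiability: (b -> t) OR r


Search for a satisfying assignment over {b, r, t}.
Try b=F, r=F, t=F: the formula evaluates to T.
A satisfying assignment exists.

Satisfiable.


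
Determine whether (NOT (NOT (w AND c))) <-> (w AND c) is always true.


Build the truth table over {c, w}:
c | w | φ
---------
F | F | T
T | F | T
F | T | T
T | T | T
Every row evaluates to true.

Yes, it is a tautology.


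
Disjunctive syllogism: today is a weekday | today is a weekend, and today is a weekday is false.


Disjunctive syllogism: from (P ∨ Q) and ¬P, infer Q.
One disjunct, 'today is a weekday', is ruled out; the other must hold.

today is a weekend


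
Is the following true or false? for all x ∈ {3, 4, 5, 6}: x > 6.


Evaluate the predicate on each element: 3:F, 4:F, 5:F, 6:F.
Counterexample x = 3 fails the predicate.

F


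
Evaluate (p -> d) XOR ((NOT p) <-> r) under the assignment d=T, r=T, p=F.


Substitute d=T, r=T, p=F:
p -> d = F -> T = T
NOT p = T
(NOT p) <-> r = T <-> T = T
(p -> d) XOR ((NOT p) <-> r) = T XOR T = F

F


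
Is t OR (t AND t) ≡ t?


Compare truth tables:
t | φ | ψ
---------
F | F | F
T | T | T
The columns φ and ψ agree on every row.

Yes, they are logically equivalent.


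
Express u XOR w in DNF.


Step 1: u ⊕ w is true exactly when they disagree: (u ∧ ¬w) ∨ (¬u ∧ w).

(u AND (NOT w)) OR ((NOT u) AND w)


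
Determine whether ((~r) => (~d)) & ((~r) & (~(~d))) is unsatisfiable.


Truth table over {d, r}:
d | r | φ
---------
False | False | False
True | False | False
False | True | False
True | True | False
Every row is false.

Yes, it is a contradiction.


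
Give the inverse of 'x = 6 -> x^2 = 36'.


The inverse of (P → Q) is (¬P → ¬Q). It is equivalent to the converse, not to the original.
Here P = 'x = 6' and Q = 'x^2 = 36'.

If not (x = 6), then not (x^2 = 36).


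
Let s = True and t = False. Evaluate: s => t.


Implication is false only when antecedent is true and consequent is false.
Substitute: s=True, t=False.
True => False evaluates to False.

False


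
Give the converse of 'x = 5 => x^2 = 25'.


The converse of (P → Q) is (Q → P). It is not in general equivalent to the original.
Here P = 'x = 5' and Q = 'x^2 = 25'.

If x^2 = 25, then x = 5.


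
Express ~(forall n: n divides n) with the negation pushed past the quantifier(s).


¬(forall x: φ) = exists x: ¬φ, and ¬(exists x: φ) = forall x: ¬φ.
Apply to the universal statement.

exists n: ~(n divides n)


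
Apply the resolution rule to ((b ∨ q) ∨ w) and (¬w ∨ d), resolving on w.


The clauses contain complementary literals w and ¬w.
Resolution eliminates this pair and disjoins the remaining literals (merging duplicates).

((b ∨ q) ∨ d)


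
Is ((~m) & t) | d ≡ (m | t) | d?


Compare truth tables:
d | m | t | φ | ψ
-----------------
False | False | False | False | False
True | False | False | True | True
False | True | False | False | True
True | True | False | True | True
False | False | True | True | True
True | False | True | True | True
False | True | True | False | True
True | True | True | True | True
They differ at row 3 (d=False, m=True, t=False): φ=False but ψ=True.

No, they are not logically equivalent.


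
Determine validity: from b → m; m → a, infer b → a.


This matches the form of hypothetical syllogism: the conclusion follows in every model of the premises.

Valid.


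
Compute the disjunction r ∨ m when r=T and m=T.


Disjunction is false only when both operands are false.
Substitute: r=T, m=T.
T ∨ T evaluates to T.

T


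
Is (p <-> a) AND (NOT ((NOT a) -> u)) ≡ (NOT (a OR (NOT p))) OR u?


Compare truth tables:
a | p | u | φ | ψ
-----------------
F | F | F | T | F
T | F | F | F | F
F | T | F | F | T
T | T | F | F | F
F | F | T | F | T
T | F | T | F | T
F | T | T | F | T
T | T | T | F | T
They differ at row 1 (a=F, p=F, u=F): φ=T but ψ=F.

No, they are not logically equivalent.


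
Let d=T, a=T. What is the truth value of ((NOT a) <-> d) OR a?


Substitute d=T, a=T:
NOT a = F
(NOT a) <-> d = F <-> T = F
((NOT a) <-> d) OR a = F OR T = T

T


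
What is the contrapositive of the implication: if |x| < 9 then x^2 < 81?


The contrapositive of (P → Q) is (¬Q → ¬P); it is logically equivalent to the original.
Here P = '|x| < 9' and Q = 'x^2 < 81'.

If not (x^2 < 81), then not (|x| < 9).


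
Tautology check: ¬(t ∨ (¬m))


Build the truth table over {m, t}:
m | t | φ
---------
F | F | F
T | F | T
F | T | F
T | T | F
Counterexample at row 1: with m=F, t=F, the formula is F.

No, it is not a tautology.


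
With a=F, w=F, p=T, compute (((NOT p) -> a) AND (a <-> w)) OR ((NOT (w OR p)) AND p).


Substitute a=F, w=F, p=T:
NOT p = F
(NOT p) -> a = F -> F = T
a <-> w = F <-> F = T
((NOT p) -> a) AND (a <-> w) = T AND T = T
w OR p = F OR T = T
NOT (w OR p) = F
(NOT (w OR p)) AND p = F AND T = F
(((NOT p) -> a) AND (a <-> w)) OR ((NOT (w OR p)) AND p) = T OR F = T

T


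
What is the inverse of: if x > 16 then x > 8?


The inverse of (P → Q) is (¬P → ¬Q). It is equivalent to the converse, not to the original.
Here P = 'x > 16' and Q = 'x > 8'.

If not (x > 16), then not (x > 8).


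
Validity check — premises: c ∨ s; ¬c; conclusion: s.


This matches the form of disjunctive syllogism: the conclusion follows in every model of the premises.

Valid.


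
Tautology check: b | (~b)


Build the truth table over {b}:
b | φ
-----
False | True
True | True
Every row evaluates to true.

Yes, it is a tautology.


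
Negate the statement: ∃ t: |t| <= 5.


¬(∀ x: φ) = ∃ x: ¬φ, and ¬(∃ x: φ) = ∀ x: ¬φ.
Apply to the existential statement.

∀ t: ¬(|t| <= 5)


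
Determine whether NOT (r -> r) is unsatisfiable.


Truth table over {r}:
r | φ
-----
F | F
T | F
Every row is false.

Yes, it is a contradiction.


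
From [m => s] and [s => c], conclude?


Hypothetical syllogism: from (P → Q) and (Q → R), infer (P → R).
Chain the two implications through the shared middle term 's'.

m => c


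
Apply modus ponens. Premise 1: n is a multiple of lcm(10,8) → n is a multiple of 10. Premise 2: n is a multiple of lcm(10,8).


Modus ponens: from (P → Q) and P, infer Q.
P = 'n is a multiple of lcm(10,8)' is asserted, and P → Q holds, so Q follows.

n is a multiple of 10.


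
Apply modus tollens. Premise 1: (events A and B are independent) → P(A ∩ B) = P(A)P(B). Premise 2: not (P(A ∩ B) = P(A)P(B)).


Modus tollens: from (P → Q) and ¬Q, infer ¬P.
Q = 'P(A ∩ B) = P(A)P(B)' is denied; since P → Q, P must also fail.

Not ((events A and B are independent)).


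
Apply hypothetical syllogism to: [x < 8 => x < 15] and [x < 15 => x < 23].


Hypothetical syllogism: from (P → Q) and (Q → R), infer (P → R).
Chain the two implications through the shared middle term 'x < 15'.

x < 8 => x < 23


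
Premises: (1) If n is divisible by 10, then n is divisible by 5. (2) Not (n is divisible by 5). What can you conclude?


Modus tollens: from (P → Q) and ¬Q, infer ¬P.
Q = 'n is divisible by 5' is denied; since P → Q, P must also fail.

Not (n is divisible by 10).


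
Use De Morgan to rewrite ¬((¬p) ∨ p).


De Morgan: the negation of a disjunction is the conjunction of the negations.
Distribute ¬ across ∨, flipping it to ∧, and negate each literal.

p ∧ (¬p)


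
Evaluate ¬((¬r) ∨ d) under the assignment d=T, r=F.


Substitute d=T, r=F:
¬r = T
(¬r) ∨ d = T ∨ T = T
¬((¬r) ∨ d) = F

F


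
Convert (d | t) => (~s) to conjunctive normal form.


Step 1: Rewrite as ¬(d ∨ t) ∨ (¬s) = (¬d ∧ ¬t) ∨ (¬s).
Step 2: Distribute ∨ over ∧.

((~d) | (~s)) & ((~t) | (~s))


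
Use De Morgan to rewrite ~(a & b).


De Morgan: the negation of a conjunction is the disjunction of the negations.
Distribute ~ across &, flipping it to |, and negate each literal.

(~a) | (~b)


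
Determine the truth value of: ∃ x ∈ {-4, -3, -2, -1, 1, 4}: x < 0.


Evaluate the predicate on each element: -4:T, -3:T, -2:T, -1:T, 1:F, 4:F.
Witness x = -4 satisfies the predicate.

T


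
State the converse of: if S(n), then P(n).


The converse of (P → Q) is (Q → P). It is not in general equivalent to the original.
Here P = 'S(n)' and Q = 'P(n)'.

If P(n), then S(n).


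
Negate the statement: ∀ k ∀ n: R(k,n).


Negation flips each quantifier (∀↔∃) and negates the inner predicate.
¬(∀ k ∀ n: φ) = ∃ k ∃ n: ¬φ.

∃ k ∃ n: ¬(R(k,n))


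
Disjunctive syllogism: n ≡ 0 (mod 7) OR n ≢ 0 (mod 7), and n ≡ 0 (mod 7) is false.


Disjunctive syllogism: from (P ∨ Q) and ¬P, infer Q.
One disjunct, 'n ≡ 0 (mod 7)', is ruled out; the other must hold.

n ≢ 0 (mod 7)


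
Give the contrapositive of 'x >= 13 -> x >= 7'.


The contrapositive of (P → Q) is (¬Q → ¬P); it is logically equivalent to the original.
Here P = 'x >= 13' and Q = 'x >= 7'.

If not (x >= 7), then not (x >= 13).


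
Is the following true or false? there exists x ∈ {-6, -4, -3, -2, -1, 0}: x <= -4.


Evaluate the predicate on each element: -6:T, -4:T, -3:F, -2:F, -1:F, 0:F.
Witness x = -6 satisfies the predicate.

T


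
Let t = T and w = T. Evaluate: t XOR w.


Exclusive or is true when exactly one operand is true.
Substitute: t=T, w=T.
T XOR T evaluates to F.

F


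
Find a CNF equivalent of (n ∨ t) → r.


Step 1: Rewrite as ¬(n ∨ t) ∨ r = (¬n ∧ ¬t) ∨ r.
Step 2: Distribute ∨ over ∧.

((¬n) ∨ r) ∧ ((¬t) ∨ r)


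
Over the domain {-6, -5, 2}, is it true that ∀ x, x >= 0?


Evaluate the predicate on each element: -6:F, -5:F, 2:T.
Counterexample x = -6 fails the predicate.

F


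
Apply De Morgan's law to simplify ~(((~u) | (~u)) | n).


De Morgan: the negation of a disjunction is the conjunction of the negations.
Distribute ~ across |, flipping it to &, and negate each literal.

(u & u) & (~n)


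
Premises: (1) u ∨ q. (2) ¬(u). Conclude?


Disjunctive syllogism: from (P ∨ Q) and ¬P, infer Q.
One disjunct, 'u', is ruled out; the other must hold.

q


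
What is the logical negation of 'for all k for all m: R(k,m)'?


Negation flips each quantifier (∀↔∃) and negates the inner predicate.
¬(for all k for all m: φ) = there exists k there exists m: ¬φ.

there exists k there exists m: NOT(R(k,m))


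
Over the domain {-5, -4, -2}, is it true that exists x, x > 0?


Evaluate the predicate on each element: -5:False, -4:False, -2:False.
No element satisfies the predicate.

False


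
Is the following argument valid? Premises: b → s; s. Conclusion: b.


This is affirming the consequent (fallacy). There exist truth assignments where the premises are all true but the conclusion is false.

Invalid.


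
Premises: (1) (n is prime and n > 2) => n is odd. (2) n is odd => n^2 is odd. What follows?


Hypothetical syllogism: from (P → Q) and (Q → R), infer (P → R).
Chain the two implications through the shared middle term 'n is odd'.

(n is prime and n > 2) => n^2 is odd


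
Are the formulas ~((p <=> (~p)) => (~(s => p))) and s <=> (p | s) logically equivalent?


Compare truth tables:
p | s | φ | ψ
-------------
False | False | False | True
True | False | False | False
False | True | False | True
True | True | False | True
They differ at row 1 (p=False, s=False): φ=False but ψ=True.

No, they are not logically equivalent.


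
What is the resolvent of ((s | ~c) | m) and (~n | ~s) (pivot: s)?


The clauses contain complementary literals s and ~s.
Resolution eliminates this pair and disjoins the remaining literals (merging duplicates).

((~c | m) | ~n)


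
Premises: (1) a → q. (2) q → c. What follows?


Hypothetical syllogism: from (P → Q) and (Q → R), infer (P → R).
Chain the two implications through the shared middle term 'q'.

a → c


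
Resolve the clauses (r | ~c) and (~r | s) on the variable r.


The clauses contain complementary literals r and ~r.
Resolution eliminates this pair and disjoins the remaining literals (merging duplicates).

(~c | s)


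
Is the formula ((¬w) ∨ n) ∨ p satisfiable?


Search for a satisfying assignment over {n, p, w}.
Try n=F, p=F, w=F: the formula evaluates to T.
A satisfying assignment exists.

Satisfiable.


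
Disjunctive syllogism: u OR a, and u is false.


Disjunctive syllogism: from (P ∨ Q) and ¬P, infer Q.
One disjunct, 'u', is ruled out; the other must hold.

a


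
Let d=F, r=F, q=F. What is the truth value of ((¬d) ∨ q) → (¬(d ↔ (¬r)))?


Substitute d=F, r=F, q=F:
¬d = T
(¬d) ∨ q = T ∨ F = T
¬r = T
d ↔ (¬r) = F ↔ T = F
¬(d ↔ (¬r)) = T
((¬d) ∨ q) → (¬(d ↔ (¬r))) = T → T = T

T


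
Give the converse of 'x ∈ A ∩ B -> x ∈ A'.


The converse of (P → Q) is (Q → P). It is not in general equivalent to the original.
Here P = 'x ∈ A ∩ B' and Q = 'x ∈ A'.

If x ∈ A, then x ∈ A ∩ B.


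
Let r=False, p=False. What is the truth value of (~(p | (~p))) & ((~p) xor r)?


Substitute r=False, p=False:
~p = True
p | (~p) = False | True = True
~(p | (~p)) = False
~p = True
(~p) xor r = True xor False = True
(~(p | (~p))) & ((~p) xor r) = False & True = False

False


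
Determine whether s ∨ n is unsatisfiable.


Truth table over {n, s}:
n | s | φ
---------
F | F | F
T | F | T
F | T | T
T | T | T
Satisfying assignment at row 2: n=T, s=F gives T.

No, it is not a contradiction.


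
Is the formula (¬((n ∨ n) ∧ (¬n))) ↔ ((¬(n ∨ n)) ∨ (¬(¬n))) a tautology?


Build the truth table over {n}:
n | φ
-----
F | T
T | T
Every row evaluates to true.

Yes, it is a tautology.


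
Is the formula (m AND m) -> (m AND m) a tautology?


Build the truth table over {m}:
m | φ
-----
F | T
T | T
Every row evaluates to true.

Yes, it is a tautology.


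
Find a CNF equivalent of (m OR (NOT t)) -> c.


Step 1: Rewrite as ¬(m ∨ (¬t)) ∨ c = (¬m ∧ ¬(¬t)) ∨ c.
Step 2: Distribute ∨ over ∧.
Step 3: Eliminate any double negations (¬¬X = X).

((NOT m) OR c) AND (t OR c)


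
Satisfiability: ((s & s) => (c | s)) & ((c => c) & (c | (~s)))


Search for a satisfying assignment over {c, s}.
Try c=False, s=False: the formula evaluates to True.
A satisfying assignment exists.

Satisfiable.


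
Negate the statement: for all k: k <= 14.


¬(for all x: φ) = there exists x: ¬φ, and ¬(there exists x: φ) = for all x: ¬φ.
Apply to the universal statement.

there exists k: NOT(k <= 14)


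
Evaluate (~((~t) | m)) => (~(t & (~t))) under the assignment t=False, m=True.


Substitute t=False, m=True:
~t = True
(~t) | m = True | True = True
~((~t) | m) = False
~t = True
t & (~t) = False & True = False
~(t & (~t)) = True
(~((~t) | m)) => (~(t & (~t))) = False => True = True

True


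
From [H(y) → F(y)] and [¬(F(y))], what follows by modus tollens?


Modus tollens: from (P → Q) and ¬Q, infer ¬P.
Q = 'F(y)' is denied; since P → Q, P must also fail.

Not (H(y)).


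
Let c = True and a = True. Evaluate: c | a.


Disjunction is false only when both operands are false.
Substitute: c=True, a=True.
True | True evaluates to True.

True


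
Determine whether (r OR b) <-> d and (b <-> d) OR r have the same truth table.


Compare truth tables:
b | d | r | φ | ψ
-----------------
F | F | F | T | T
T | F | F | F | F
F | T | F | F | F
T | T | F | T | T
F | F | T | F | T
T | F | T | F | T
F | T | T | T | T
T | T | T | T | T
They differ at row 5 (b=F, d=F, r=T): φ=F but ψ=T.

No, they are not logically equivalent.


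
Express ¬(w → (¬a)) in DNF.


Step 1: Rewrite implication then negate: ¬(¬w ∨ (¬a)) = w ∧ ¬(¬a).
Step 2: Eliminate any double negations (¬¬X = X).

w ∧ a


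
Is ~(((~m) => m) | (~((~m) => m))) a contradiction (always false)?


Truth table over {m}:
m | φ
-----
False | False
True | False
Every row is false.

Yes, it is a contradiction.


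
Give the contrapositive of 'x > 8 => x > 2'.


The contrapositive of (P → Q) is (¬Q → ¬P); it is logically equivalent to the original.
Here P = 'x > 8' and Q = 'x > 2'.

If not (x > 2), then not (x > 8).


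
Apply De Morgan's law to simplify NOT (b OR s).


De Morgan: the negation of a disjunction is the conjunction of the negations.
Distribute NOT across OR, flipping it to AND, and negate each literal.

(NOT b) AND (NOT s)


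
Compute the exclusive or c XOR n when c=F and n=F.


Exclusive or is true when exactly one operand is true.
Substitute: c=F, n=F.
F XOR F evaluates to F.

F


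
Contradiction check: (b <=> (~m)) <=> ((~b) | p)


Truth table over {b, m, p}:
b | m | p | φ
-------------
False | False | False | False
True | False | False | False
False | True | False | True
True | True | False | True
False | False | True | False
True | False | True | True
False | True | True | True
True | True | True | False
Satisfying assignment at row 3: b=False, m=True, p=False gives True.

No, it is not a contradiction.


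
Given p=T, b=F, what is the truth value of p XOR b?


Exclusive or is true when exactly one operand is true.
Substitute: p=T, b=F.
T XOR F evaluates to T.

T


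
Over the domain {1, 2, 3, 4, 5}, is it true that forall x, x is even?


Evaluate the predicate on each element: 1:False, 2:True, 3:False, 4:True, 5:False.
Counterexample x = 1 fails the predicate.

False


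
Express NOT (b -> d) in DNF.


Step 1: Rewrite implication then negate: ¬(¬b ∨ d) = b ∧ ¬d.

b AND (NOT d)


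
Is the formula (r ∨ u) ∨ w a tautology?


Build the truth table over {r, u, w}:
r | u | w | φ
-------------
F | F | F | F
T | F | F | T
F | T | F | T
T | T | F | T
F | F | T | T
T | F | T | T
F | T | T | T
T | T | T | T
Counterexample at row 1: with r=F, u=F, w=F, the formula is F.

No, it is not a tautology.


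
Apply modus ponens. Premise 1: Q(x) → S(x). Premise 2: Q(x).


Modus ponens: from (P → Q) and P, infer Q.
P = 'Q(x)' is asserted, and P → Q holds, so Q follows.

S(x).


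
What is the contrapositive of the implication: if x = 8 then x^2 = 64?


The contrapositive of (P → Q) is (¬Q → ¬P); it is logically equivalent to the original.
Here P = 'x = 8' and Q = 'x^2 = 64'.

If not (x^2 = 64), then not (x = 8).


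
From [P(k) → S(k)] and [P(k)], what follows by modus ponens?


Modus ponens: from (P → Q) and P, infer Q.
P = 'P(k)' is asserted, and P → Q holds, so Q follows.

S(k).


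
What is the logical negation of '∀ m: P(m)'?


¬(∀ x: φ) = ∃ x: ¬φ, and ¬(∃ x: φ) = ∀ x: ¬φ.
Apply to the universal statement.

∃ m: ¬(P(m))


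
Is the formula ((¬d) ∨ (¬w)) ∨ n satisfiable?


Search for a satisfying assignment over {d, n, w}.
Try d=F, n=F, w=F: the formula evaluates to T.
A satisfying assignment exists.

Satisfiable.


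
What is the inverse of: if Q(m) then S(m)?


The inverse of (P → Q) is (¬P → ¬Q). It is equivalent to the converse, not to the original.
Here P = 'Q(m)' and Q = 'S(m)'.

If not (Q(m)), then not (S(m)).


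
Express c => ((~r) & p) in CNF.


Step 1: Rewrite c → ((¬r) ∧ p) as ¬c ∨ ((¬r) ∧ p).
Step 2: Distribute ∨ over ∧.

((~c) | (~r)) & ((~c) | p)


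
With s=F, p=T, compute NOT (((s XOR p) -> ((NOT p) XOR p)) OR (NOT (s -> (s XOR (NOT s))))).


Substitute s=F, p=T:
s XOR p = F XOR T = T
NOT p = F
(NOT p) XOR p = F XOR T = T
(s XOR p) -> ((NOT p) XOR p) = T -> T = T
NOT s = T
s XOR (NOT s) = F XOR T = T
s -> (s XOR (NOT s)) = F -> T = T
NOT (s -> (s XOR (NOT s))) = F
((s XOR p) -> ((NOT p) XOR p)) OR (NOT (s -> (s XOR (NOT s)))) = T OR F = T
NOT (((s XOR p) -> ((NOT p) XOR p)) OR (NOT (s -> (s XOR (NOT s))))) = F

F


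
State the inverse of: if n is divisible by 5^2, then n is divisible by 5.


The inverse of (P → Q) is (¬P → ¬Q). It is equivalent to the converse, not to the original.
Here P = 'n is divisible by 5^2' and Q = 'n is divisible by 5'.

If not (n is divisible by 5^2), then not (n is divisible by 5).


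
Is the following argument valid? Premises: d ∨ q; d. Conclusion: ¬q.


This is affirming a disjunct (fallacy). There exist truth assignments where the premises are all true but the conclusion is false.

Invalid.


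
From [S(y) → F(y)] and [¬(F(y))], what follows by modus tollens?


Modus tollens: from (P → Q) and ¬Q, infer ¬P.
Q = 'F(y)' is denied; since P → Q, P must also fail.

Not (S(y)).


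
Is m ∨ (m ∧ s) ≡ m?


Compare truth tables:
m | s | φ | ψ
-------------
F | F | F | F
T | F | T | T
F | T | F | F
T | T | T | T
The columns φ and ψ agree on every row.

Yes, they are logically equivalent.


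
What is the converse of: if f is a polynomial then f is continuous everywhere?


The converse of (P → Q) is (Q → P). It is not in general equivalent to the original.
Here P = 'f is a polynomial' and Q = 'f is continuous everywhere'.

If f is continuous everywhere, then f is a polynomial.


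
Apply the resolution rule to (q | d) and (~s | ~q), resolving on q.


The clauses contain complementary literals q and ~q.
Resolution eliminates this pair and disjoins the remaining literals (merging duplicates).

(d | ~s)


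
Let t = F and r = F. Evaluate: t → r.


Implication is false only when antecedent is true and consequent is false.
Substitute: t=F, r=F.
F → F evaluates to T.

T


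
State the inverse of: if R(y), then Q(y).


The inverse of (P → Q) is (¬P → ¬Q). It is equivalent to the converse, not to the original.
Here P = 'R(y)' and Q = 'Q(y)'.

If not (R(y)), then not (Q(y)).


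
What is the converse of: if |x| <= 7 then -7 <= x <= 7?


The converse of (P → Q) is (Q → P). It is not in general equivalent to the original.
Here P = '|x| <= 7' and Q = '-7 <= x <= 7'.

If -7 <= x <= 7, then |x| <= 7.


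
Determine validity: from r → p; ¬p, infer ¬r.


This matches the form of modus tollens: the conclusion follows in every model of the premises.

Valid.


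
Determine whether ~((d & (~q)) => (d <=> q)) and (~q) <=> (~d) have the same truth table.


Compare truth tables:
d | q | φ | ψ
-------------
False | False | False | True
True | False | True | False
False | True | False | False
True | True | False | True
They differ at row 1 (d=False, q=False): φ=False but ψ=True.

No, they are not logically equivalent.


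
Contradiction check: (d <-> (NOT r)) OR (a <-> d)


Truth table over {a, d, r}:
a | d | r | φ
-------------
F | F | F | T
T | F | F | F
F | T | F | T
T | T | F | T
F | F | T | T
T | F | T | T
F | T | T | F
T | T | T | T
Satisfying assignment at row 1: a=F, d=F, r=F gives T.

No, it is not a contradiction.


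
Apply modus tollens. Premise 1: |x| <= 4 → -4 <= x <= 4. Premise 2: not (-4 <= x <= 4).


Modus tollens: from (P → Q) and ¬Q, infer ¬P.
Q = '-4 <= x <= 4' is denied; since P → Q, P must also fail.

Not (|x| <= 4).


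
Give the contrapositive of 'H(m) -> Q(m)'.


The contrapositive of (P → Q) is (¬Q → ¬P); it is logically equivalent to the original.
Here P = 'H(m)' and Q = 'Q(m)'.

If not (Q(m)), then not (H(m)).


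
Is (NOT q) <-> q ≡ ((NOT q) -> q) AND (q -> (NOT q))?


Compare truth tables:
q | φ | ψ
---------
F | F | F
T | F | F
The columns φ and ψ agree on every row.

Yes, they are logically equivalent.


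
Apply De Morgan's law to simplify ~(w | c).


De Morgan: the negation of a disjunction is the conjunction of the negations.
Distribute ~ across |, flipping it to &, and negate each literal.

(~w) & (~c)


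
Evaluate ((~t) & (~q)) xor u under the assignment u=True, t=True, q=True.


Substitute u=True, t=True, q=True:
~t = False
~q = False
(~t) & (~q) = False & False = False
((~t) & (~q)) xor u = False xor True = True

True


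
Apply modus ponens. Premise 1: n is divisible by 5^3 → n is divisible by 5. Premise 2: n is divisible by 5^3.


Modus ponens: from (P → Q) and P, infer Q.
P = 'n is divisible by 5^3' is asserted, and P → Q holds, so Q follows.

n is divisible by 5.


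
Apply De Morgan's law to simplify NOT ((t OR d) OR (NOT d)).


De Morgan: the negation of a disjunction is the conjunction of the negations.
Distribute NOT across OR, flipping it to AND, and negate each literal.

((NOT t) AND (NOT d)) AND d


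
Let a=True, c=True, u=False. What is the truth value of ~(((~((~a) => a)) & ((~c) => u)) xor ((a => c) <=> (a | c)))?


Substitute a=True, c=True, u=False:
… (earlier sub-steps elided)
(~a) => a = False => True = True
~((~a) => a) = False
~c = False
(~c) => u = False => False = True
(~((~a) => a)) & ((~c) => u) = False & True = False
a => c = True => True = True
a | c = True | True = True
(a => c) <=> (a | c) = True <=> True = True
((~((~a) => a)) & ((~c) => u)) xor ((a => c) <=> (a | c)) = False xor True = True
~(((~((~a) => a)) & ((~c) => u)) xor ((a => c) <=> (a | c))) = False

False


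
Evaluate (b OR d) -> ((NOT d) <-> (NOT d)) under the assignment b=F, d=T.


Substitute b=F, d=T:
b OR d = F OR T = T
NOT d = F
NOT d = F
(NOT d) <-> (NOT d) = F <-> F = T
(b OR d) -> ((NOT d) <-> (NOT d)) = T -> T = T

T


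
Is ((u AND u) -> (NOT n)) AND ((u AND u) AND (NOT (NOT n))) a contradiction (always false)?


Truth table over {n, u}:
n | u | φ
---------
F | F | F
T | F | F
F | T | F
T | T | F
Every row is false.

Yes, it is a contradiction.


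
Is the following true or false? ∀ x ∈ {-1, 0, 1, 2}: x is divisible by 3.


Evaluate the predicate on each element: -1:F, 0:T, 1:F, 2:F.
Counterexample x = -1 fails the predicate.

F


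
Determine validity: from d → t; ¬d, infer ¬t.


This is denying the antecedent (fallacy). There exist truth assignments where the premises are all true but the conclusion is false.

Invalid.


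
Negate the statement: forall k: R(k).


¬(forall x: φ) = exists x: ¬φ, and ¬(exists x: φ) = forall x: ¬φ.
Apply to the universal statement.

exists k: ~(R(k))


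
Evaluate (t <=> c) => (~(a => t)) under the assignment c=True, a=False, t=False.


Substitute c=True, a=False, t=False:
t <=> c = False <=> True = False
a => t = False => False = True
~(a => t) = False
(t <=> c) => (~(a => t)) = False => False = True

True


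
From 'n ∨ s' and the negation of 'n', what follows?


Disjunctive syllogism: from (P ∨ Q) and ¬P, infer Q.
One disjunct, 'n', is ruled out; the other must hold.

s


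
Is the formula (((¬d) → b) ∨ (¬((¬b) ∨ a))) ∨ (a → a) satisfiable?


Search for a satisfying assignment over {a, b, d}.
Try a=F, b=F, d=F: the formula evaluates to T.
A satisfying assignment exists.

Satisfiable.


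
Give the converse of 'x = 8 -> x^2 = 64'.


The converse of (P → Q) is (Q → P). It is not in general equivalent to the original.
Here P = 'x = 8' and Q = 'x^2 = 64'.

If x^2 = 64, then x = 8.


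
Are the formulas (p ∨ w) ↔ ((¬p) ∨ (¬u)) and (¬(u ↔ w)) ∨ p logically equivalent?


Compare truth tables:
p | u | w | φ | ψ
-----------------
F | F | F | F | F
T | F | F | T | T
F | T | F | F | T
T | T | F | F | T
F | F | T | T | T
T | F | T | T | T
F | T | T | T | F
T | T | T | F | T
They differ at row 3 (p=F, u=T, w=F): φ=F but ψ=T.

No, they are not logically equivalent.


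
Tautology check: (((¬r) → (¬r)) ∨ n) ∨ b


Build the truth table over {b, n, r}:
b | n | r | φ
-------------
F | F | F | T
T | F | F | T
F | T | F | T
T | T | F | T
F | F | T | T
T | F | T | T
F | T | T | T
T | T | T | T
Every row evaluates to true.

Yes, it is a tautology.


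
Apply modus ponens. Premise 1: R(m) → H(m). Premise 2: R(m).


Modus ponens: from (P → Q) and P, infer Q.
P = 'R(m)' is asserted, and P → Q holds, so Q follows.

H(m).


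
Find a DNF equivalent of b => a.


Step 1: Rewrite b → a as ¬b ∨ a.

(~b) | a


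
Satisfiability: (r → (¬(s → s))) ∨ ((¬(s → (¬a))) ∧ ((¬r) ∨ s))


Search for a satisfying assignment over {a, r, s}.
Try a=F, r=F, s=F: the formula evaluates to T.
A satisfying assignment exists.

Satisfiable.


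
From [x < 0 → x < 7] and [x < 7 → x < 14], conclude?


Hypothetical syllogism: from (P → Q) and (Q → R), infer (P → R).
Chain the two implications through the shared middle term 'x < 7'.

x < 0 → x < 14


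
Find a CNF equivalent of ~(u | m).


Step 1: Apply De Morgan: ¬(u ∨ m) = ¬u ∧ ¬m.

(~u) & (~m)


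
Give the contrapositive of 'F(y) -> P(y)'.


The contrapositive of (P → Q) is (¬Q → ¬P); it is logically equivalent to the original.
Here P = 'F(y)' and Q = 'P(y)'.

If not (P(y)), then not (F(y)).


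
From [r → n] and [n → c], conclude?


Hypothetical syllogism: from (P → Q) and (Q → R), infer (P → R).
Chain the two implications through the shared middle term 'n'.

r → c


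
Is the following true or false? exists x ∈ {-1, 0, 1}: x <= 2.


Evaluate the predicate on each element: -1:True, 0:True, 1:True.
Witness x = -1 satisfies the predicate.

True


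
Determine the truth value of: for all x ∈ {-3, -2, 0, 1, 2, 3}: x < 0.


Evaluate the predicate on each element: -3:T, -2:T, 0:F, 1:F, 2:F, 3:F.
Counterexample x = 0 fails the predicate.

F


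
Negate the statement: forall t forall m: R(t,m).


Negation flips each quantifier (∀↔∃) and negates the inner predicate.
¬(forall t forall m: φ) = exists t exists m: ¬φ.

exists t exists m: ~(R(t,m))


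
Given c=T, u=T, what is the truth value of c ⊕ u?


Exclusive or is true when exactly one operand is true.
Substitute: c=T, u=T.
T ⊕ T evaluates to F.

F


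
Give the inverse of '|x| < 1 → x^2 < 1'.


The inverse of (P → Q) is (¬P → ¬Q). It is equivalent to the converse, not to the original.
Here P = '|x| < 1' and Q = 'x^2 < 1'.

If not (|x| < 1), then not (x^2 < 1).
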